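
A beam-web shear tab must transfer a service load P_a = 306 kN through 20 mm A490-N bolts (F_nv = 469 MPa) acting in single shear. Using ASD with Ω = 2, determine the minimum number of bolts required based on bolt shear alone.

5 bolts

A_b = π·20²/4 = 314.2 mm².
Per-bolt allowable strength R_n/Ω = 469 × 314.2 × 1 / 1000 / 2 = 73.67 kN.
n ≥ 306 / 73.67 = 4.154 → use 5 bolts.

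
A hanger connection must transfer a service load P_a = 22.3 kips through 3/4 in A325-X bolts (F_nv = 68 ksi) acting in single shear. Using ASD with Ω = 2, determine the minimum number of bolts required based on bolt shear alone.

2 bolts

A_b = π·0.75²/4 = 0.4418 in².
Per-bolt allowable strength R_n/Ω = 68 × 0.4418 × 1 / 2 = 15.02 kips.
n ≥ 22.3 / 15.02 = 1.485 → use 2 bolts.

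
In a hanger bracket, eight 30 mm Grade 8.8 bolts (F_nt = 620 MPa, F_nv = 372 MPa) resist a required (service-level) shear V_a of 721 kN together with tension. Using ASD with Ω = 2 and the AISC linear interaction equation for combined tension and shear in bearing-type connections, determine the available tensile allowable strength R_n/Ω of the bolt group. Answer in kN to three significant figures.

1080 kN

A_b = π·30²/4 = 706.9 mm²; f_rv = 721 × 1000 / (8 × 706.9) = 127.5 MPa.
F'_nt = 1.3 F_nt − (Ω F_nt / F_nv) f_rv = 1.3·620 − (2·620/372)·127.5 = 381 MPa, capped at F_nt → F'_nt = 381 MPa.
R_n = F'_nt · A_b · n = 381 × 706.9 × 8 / 1000 = 2154 kN.
Allowable strength R_n/Ω = 2154 / 2 = 1080 kN.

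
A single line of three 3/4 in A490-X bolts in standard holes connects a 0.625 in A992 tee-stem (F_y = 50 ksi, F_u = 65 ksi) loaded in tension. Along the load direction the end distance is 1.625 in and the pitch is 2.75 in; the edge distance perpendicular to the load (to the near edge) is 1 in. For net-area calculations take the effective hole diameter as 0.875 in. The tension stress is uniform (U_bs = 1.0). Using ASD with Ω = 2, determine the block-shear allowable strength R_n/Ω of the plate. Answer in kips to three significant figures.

71.6 kips

Shear plane L_v = 1.625 + 2·2.75 = 7.125 in; A_gv = 7.125 × 0.625 = 4.453 in².
A_nv = (7.125 − 2.5·0.875) × 0.625 = 3.086 in².
A_nt = (1 − 0.5·0.875) × 0.625 = 0.3516 in².
0.6 F_u A_nv = 120.4 kips; 0.6 F_y A_gv = 133.6 kips → shear rupture governs the shear term.
R_n = 120.4 + 1.0 × 65 × 0.3516 = 143.2 kips.
Allowable strength R_n/Ω = 143.2 / 2 = 71.6 kips.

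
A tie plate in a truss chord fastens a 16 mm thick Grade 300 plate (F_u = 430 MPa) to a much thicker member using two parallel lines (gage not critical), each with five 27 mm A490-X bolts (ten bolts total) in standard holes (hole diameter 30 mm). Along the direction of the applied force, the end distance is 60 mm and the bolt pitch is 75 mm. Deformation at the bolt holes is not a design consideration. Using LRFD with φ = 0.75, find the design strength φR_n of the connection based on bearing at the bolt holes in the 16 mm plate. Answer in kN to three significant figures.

Per bolt r_n = 1.5 l_c t F_u ≤ 3.0 d t F_u; upper limit = 3.0 × 27 × 16 × 430 / 1000 = 557.3 kN.
Edge bolt: l_c = 60 − 30/2 = 45 mm → 1.5 × 45 × 16 × 430 / 1000 = 464.4 → r_n = 464.4 kN.
Interior bolts: l_c = 75 − 30 = 45 mm → 1.5 × 45 × 16 × 430 / 1000 = 464.4 → r_n = 464.4 kN.
R_n = 2 × 464.4 + 8 × 464.4 = 4644 kN.
Design strength φR_n = 0.75 × 4644 = 3480 kN.

3480 kN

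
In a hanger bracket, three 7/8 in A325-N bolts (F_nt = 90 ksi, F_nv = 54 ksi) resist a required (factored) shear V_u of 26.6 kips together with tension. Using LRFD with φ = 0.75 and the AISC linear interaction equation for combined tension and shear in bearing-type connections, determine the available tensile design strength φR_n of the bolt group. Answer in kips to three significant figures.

A_b = π·0.875²/4 = 0.6013 in²; f_rv = 26.6 / (3 × 0.6013) = 14.75 ksi.
F'_nt = 1.3 F_nt − (F_nt / φF_nv) f_rv = 1.3·90 − (90/(0.75·54))·14.75 = 84.23 ksi, capped at F_nt → F'_nt = 84.23 ksi.
R_n = F'_nt · A_b · n = 84.23 × 0.6013 × 3 = 152 kips.
Design strength φR_n = 0.75 × 152 = 114 kips.

114 kips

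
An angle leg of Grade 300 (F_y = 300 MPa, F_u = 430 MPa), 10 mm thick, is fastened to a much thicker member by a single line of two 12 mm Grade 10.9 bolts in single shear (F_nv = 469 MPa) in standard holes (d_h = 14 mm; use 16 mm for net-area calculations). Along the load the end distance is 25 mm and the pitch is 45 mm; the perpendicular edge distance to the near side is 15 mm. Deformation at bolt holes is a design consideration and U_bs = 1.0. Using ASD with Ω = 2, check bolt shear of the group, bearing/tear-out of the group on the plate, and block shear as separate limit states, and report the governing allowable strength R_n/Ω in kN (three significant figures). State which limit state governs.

53 kN (bolt shear governs)

Bolt shear: A_b = π·12²/4 = 113.1 mm²; R_n = 469 × 113.1 × 2 × 1 / 1000 = 106.1 kN → 106.1 / 2 = 53 kN.
Bearing: edge l_c = 18, r_n = 92.88 kN; interior l_c = 31, r_n = 123.8 kN; R_n = 92.88 + 1·123.8 = 216.7 kN → 108 kN.
Block shear: A_gv = 700, A_nv = 460, A_nt = 70 mm²; R_n = min(0.6F_uA_nv, 0.6F_yA_gv) + U_bs·F_u·A_nt = 148.8 kN → 74.4 kN.
Bolt shear governs: 53 kN.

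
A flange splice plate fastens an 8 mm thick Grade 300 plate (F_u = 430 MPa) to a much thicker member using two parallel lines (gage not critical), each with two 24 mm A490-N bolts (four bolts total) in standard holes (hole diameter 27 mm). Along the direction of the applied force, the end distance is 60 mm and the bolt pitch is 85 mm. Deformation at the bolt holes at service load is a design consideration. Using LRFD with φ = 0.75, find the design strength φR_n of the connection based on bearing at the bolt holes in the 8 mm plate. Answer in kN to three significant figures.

Per bolt r_n = 1.2 l_c t F_u ≤ 2.4 d t F_u; upper limit = 2.4 × 24 × 8 × 430 / 1000 = 198.1 kN.
Edge bolt: l_c = 60 − 27/2 = 46.5 mm → 1.2 × 46.5 × 8 × 430 / 1000 = 192 → r_n = 192 kN.
Interior bolts: l_c = 85 − 27 = 58 mm → 1.2 × 58 × 8 × 430 / 1000 = 239.4 → r_n = 198.1 kN.
R_n = 2 × 192 + 2 × 198.1 = 780.2 kN.
Design strength φR_n = 0.75 × 780.2 = 585 kN.

585 kN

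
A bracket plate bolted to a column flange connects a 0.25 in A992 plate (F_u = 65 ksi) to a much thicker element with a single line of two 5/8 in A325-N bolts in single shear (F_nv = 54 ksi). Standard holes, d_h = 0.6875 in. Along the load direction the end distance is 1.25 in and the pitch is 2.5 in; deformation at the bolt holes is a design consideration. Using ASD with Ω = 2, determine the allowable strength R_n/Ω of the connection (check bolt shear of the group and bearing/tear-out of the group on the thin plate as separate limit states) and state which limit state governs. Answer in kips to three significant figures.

16.6 kips (bolt shear governs)

Bolt shear: A_b = π·0.625²/4 = 0.3068 in²; R_n = 54 × 0.3068 × 2 × 1 = 33.13 kips → 33.13 / 2 = 16.6 kips.
Bearing (1.2 l_c t F_u ≤ 2.4 d t F_u): upper limit = 2.4·0.625·0.25·65 = 24.38 kips.
  Edge l_c = 1.25 − 0.6875/2 = 0.9062 → r_n = 17.67 kips; interior l_c = 2.5 − 0.6875 = 1.812 → r_n = 24.38 kips.
  R_n,bearing = 1·17.67 + 1·24.38 = 42.05 kips → 42.05 / 2 = 21 kips.
Bolt shear governs: 16.6 kips.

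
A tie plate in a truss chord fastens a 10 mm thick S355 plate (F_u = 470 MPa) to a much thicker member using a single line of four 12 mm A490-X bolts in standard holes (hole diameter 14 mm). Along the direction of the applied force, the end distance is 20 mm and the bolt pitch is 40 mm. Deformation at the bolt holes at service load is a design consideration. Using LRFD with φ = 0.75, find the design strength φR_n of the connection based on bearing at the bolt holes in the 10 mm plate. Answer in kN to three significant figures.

Per bolt r_n = 1.2 l_c t F_u ≤ 2.4 d t F_u; upper limit = 2.4 × 12 × 10 × 470 / 1000 = 135.4 kN.
Edge bolt: l_c = 20 − 14/2 = 13 mm → 1.2 × 13 × 10 × 470 / 1000 = 73.32 → r_n = 73.32 kN.
Interior bolts: l_c = 40 − 14 = 26 mm → 1.2 × 26 × 10 × 470 / 1000 = 146.6 → r_n = 135.4 kN.
R_n = 1 × 73.32 + 3 × 135.4 = 479.4 kN.
Design strength φR_n = 0.75 × 479.4 = 360 kN.

360 kN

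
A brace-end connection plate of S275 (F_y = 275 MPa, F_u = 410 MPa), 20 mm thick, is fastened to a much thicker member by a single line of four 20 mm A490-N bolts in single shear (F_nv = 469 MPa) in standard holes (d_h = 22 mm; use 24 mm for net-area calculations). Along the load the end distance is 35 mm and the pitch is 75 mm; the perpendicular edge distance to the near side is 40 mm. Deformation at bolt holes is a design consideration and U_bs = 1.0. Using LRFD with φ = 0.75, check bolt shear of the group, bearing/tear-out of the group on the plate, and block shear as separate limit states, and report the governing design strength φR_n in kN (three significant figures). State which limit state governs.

Bolt shear: A_b = π·20²/4 = 314.2 mm²; R_n = 469 × 314.2 × 4 × 1 / 1000 = 589.4 kN → 0.75 × 589.4 = 442 kN.
Bearing: edge l_c = 24, r_n = 236.2 kN; interior l_c = 53, r_n = 393.6 kN; R_n = 236.2 + 3·393.6 = 1417 kN → 1060 kN.
Block shear: A_gv = 5200, A_nv = 3520, A_nt = 560 mm²; R_n = min(0.6F_uA_nv, 0.6F_yA_gv) + U_bs·F_u·A_nt = 1088 kN → 816 kN.
Bolt shear governs: 442 kN.

442 kN (bolt shear governs)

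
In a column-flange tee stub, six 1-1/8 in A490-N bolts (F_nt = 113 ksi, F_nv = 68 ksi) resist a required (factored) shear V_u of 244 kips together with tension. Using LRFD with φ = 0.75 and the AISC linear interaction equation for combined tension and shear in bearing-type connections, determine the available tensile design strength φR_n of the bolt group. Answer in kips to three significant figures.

252 kips

A_b = π·1.125²/4 = 0.994 in²; f_rv = 244 / (6 × 0.994) = 40.91 ksi.
F'_nt = 1.3 F_nt − (F_nt / φF_nv) f_rv = 1.3·113 − (113/(0.75·68))·40.91 = 56.25 ksi, capped at F_nt → F'_nt = 56.25 ksi.
R_n = F'_nt · A_b · n = 56.25 × 0.994 × 6 = 335.5 kips.
Design strength φR_n = 0.75 × 335.5 = 252 kips.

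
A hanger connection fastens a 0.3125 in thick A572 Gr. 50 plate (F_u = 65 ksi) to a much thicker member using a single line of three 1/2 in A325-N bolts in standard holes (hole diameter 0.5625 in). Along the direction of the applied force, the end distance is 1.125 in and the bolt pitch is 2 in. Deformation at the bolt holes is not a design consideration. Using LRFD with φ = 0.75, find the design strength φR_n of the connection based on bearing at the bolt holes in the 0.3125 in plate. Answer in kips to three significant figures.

Per bolt r_n = 1.5 l_c t F_u ≤ 3.0 d t F_u; upper limit = 3.0 × 0.5 × 0.3125 × 65 = 30.47 kips.
Edge bolt: l_c = 1.125 − 0.5625/2 = 0.8438 in → 1.5 × 0.8438 × 0.3125 × 65 = 25.71 → r_n = 25.71 kips.
Interior bolts: l_c = 2 − 0.5625 = 1.438 in → 1.5 × 1.438 × 0.3125 × 65 = 43.8 → r_n = 30.47 kips.
R_n = 1 × 25.71 + 2 × 30.47 = 86.65 kips.
Design strength φR_n = 0.75 × 86.65 = 65 kips.

65 kips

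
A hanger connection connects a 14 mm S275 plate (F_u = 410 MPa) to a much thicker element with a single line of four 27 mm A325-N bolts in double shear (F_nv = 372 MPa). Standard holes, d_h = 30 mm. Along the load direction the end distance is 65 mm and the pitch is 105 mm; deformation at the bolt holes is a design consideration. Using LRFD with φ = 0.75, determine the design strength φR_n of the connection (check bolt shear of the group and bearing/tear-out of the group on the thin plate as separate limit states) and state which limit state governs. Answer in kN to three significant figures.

1100 kN (bearing governs)

Bolt shear: A_b = π·27²/4 = 572.6 mm²; R_n = 372 × 572.6 × 4 × 2 / 1000 = 1704 kN → 0.75 × 1704 = 1280 kN.
Bearing (1.2 l_c t F_u ≤ 2.4 d t F_u): upper limit = 2.4·27·14·410 / 1000 = 372 kN.
  Edge l_c = 65 − 30/2 = 50 → r_n = 344.4 kN; interior l_c = 105 − 30 = 75 → r_n = 372 kN.
  R_n,bearing = 1·344.4 + 3·372 = 1460 kN → 0.75 × 1460 = 1100 kN.
Bearing governs: 1100 kN.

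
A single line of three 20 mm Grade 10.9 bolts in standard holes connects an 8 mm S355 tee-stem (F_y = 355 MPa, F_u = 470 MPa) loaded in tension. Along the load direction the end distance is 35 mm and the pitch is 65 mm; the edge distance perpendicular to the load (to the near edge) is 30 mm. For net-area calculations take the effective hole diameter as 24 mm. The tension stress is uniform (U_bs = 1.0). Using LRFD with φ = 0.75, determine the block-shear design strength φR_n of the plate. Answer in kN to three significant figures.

Shear plane L_v = 35 + 2·65 = 165 mm; A_gv = 165 × 8 = 1320 mm².
A_nv = (165 − 2.5·24) × 8 = 840 mm².
A_nt = (30 − 0.5·24) × 8 = 144 mm².
0.6 F_u A_nv = 236.9 kN; 0.6 F_y A_gv = 281.2 kN → shear rupture governs the shear term.
R_n = 236.9 + 1.0 × 470 × 144 / 1000 = 304.6 kN.
Design strength φR_n = 0.75 × 304.6 = 228 kN.

228 kN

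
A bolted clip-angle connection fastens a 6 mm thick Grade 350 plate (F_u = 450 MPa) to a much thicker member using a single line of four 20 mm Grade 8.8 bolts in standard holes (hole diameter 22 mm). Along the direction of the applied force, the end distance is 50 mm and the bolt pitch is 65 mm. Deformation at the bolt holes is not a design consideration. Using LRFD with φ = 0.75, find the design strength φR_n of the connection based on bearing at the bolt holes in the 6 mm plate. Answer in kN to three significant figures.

Per bolt r_n = 1.5 l_c t F_u ≤ 3.0 d t F_u; upper limit = 3.0 × 20 × 6 × 450 / 1000 = 162 kN.
Edge bolt: l_c = 50 − 22/2 = 39 mm → 1.5 × 39 × 6 × 450 / 1000 = 158 → r_n = 158 kN.
Interior bolts: l_c = 65 − 22 = 43 mm → 1.5 × 43 × 6 × 450 / 1000 = 174.2 → r_n = 162 kN.
R_n = 1 × 158 + 3 × 162 = 644 kN.
Design strength φR_n = 0.75 × 644 = 483 kN.

483 kN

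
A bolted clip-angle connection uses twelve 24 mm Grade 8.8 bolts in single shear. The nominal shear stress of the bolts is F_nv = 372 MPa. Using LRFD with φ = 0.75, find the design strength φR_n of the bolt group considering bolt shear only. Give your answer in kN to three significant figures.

A_b = π × 24² / 4 = 452.4 mm².
R_n = F_nv · A_b · n · n_s = 372 × 452.4 × 12 × 1 / 1000 = 2019 kN.
Design strength φR_n = 0.75 × 2019 = 1510 kN.

1510 kN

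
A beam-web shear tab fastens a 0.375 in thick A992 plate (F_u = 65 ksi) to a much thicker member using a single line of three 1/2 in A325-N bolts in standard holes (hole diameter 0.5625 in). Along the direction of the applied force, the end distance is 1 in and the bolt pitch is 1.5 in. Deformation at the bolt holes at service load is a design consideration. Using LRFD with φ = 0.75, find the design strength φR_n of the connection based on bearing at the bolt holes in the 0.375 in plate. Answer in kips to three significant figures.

56.9 kips

Per bolt r_n = 1.2 l_c t F_u ≤ 2.4 d t F_u; upper limit = 2.4 × 0.5 × 0.375 × 65 = 29.25 kips.
Edge bolt: l_c = 1 − 0.5625/2 = 0.7188 in → 1.2 × 0.7188 × 0.375 × 65 = 21.02 → r_n = 21.02 kips.
Interior bolts: l_c = 1.5 − 0.5625 = 0.9375 in → 1.2 × 0.9375 × 0.375 × 65 = 27.42 → r_n = 27.42 kips.
R_n = 1 × 21.02 + 2 × 27.42 = 75.87 kips.
Design strength φR_n = 0.75 × 75.87 = 56.9 kips.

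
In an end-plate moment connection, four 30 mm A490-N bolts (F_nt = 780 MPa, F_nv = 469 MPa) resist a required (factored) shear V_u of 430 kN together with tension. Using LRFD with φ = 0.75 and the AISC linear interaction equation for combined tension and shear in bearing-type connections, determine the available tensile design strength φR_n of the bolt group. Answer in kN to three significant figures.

1440 kN

A_b = π·30²/4 = 706.9 mm²; f_rv = 430 × 1000 / (4 × 706.9) = 152.1 MPa.
F'_nt = 1.3 F_nt − (F_nt / φF_nv) f_rv = 1.3·780 − (780/(0.75·469))·152.1 = 676.8 MPa, capped at F_nt → F'_nt = 676.8 MPa.
R_n = F'_nt · A_b · n = 676.8 × 706.9 × 4 / 1000 = 1913 kN.
Design strength φR_n = 0.75 × 1913 = 1440 kN.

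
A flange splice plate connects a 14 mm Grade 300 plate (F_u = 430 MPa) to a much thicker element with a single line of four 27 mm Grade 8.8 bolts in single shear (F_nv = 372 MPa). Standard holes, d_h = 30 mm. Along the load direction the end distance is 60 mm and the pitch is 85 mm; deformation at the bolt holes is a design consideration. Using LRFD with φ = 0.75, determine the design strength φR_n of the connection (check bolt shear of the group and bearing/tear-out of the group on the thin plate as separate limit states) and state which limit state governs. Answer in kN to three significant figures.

Bolt shear: A_b = π·27²/4 = 572.6 mm²; R_n = 372 × 572.6 × 4 × 1 / 1000 = 852 kN → 0.75 × 852 = 639 kN.
Bearing (1.2 l_c t F_u ≤ 2.4 d t F_u): upper limit = 2.4·27·14·430 / 1000 = 390.1 kN.
  Edge l_c = 60 − 30/2 = 45 → r_n = 325.1 kN; interior l_c = 85 − 30 = 55 → r_n = 390.1 kN.
  R_n,bearing = 1·325.1 + 3·390.1 = 1495 kN → 0.75 × 1495 = 1120 kN.
Bolt shear governs: 639 kN.

639 kN (bolt shear governs)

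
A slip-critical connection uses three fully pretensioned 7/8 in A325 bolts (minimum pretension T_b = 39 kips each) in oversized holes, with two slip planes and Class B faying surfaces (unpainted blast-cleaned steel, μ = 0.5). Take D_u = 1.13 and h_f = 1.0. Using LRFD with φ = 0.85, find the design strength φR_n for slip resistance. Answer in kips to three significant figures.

R_n = μ · D_u · h_f · T_b · n_s · n_b = 0.5 × 1.13 × 1.0 × 39 × 2 × 3 = 132.2 kips.
Design strength φR_n = 0.85 × 132.2 = 112 kips.

112 kips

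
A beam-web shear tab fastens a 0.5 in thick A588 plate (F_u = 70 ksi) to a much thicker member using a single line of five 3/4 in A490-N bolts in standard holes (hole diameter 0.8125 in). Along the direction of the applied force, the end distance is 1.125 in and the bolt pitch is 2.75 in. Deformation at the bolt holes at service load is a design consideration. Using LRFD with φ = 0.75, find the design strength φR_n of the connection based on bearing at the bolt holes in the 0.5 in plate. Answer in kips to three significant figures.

Per bolt r_n = 1.2 l_c t F_u ≤ 2.4 d t F_u; upper limit = 2.4 × 0.75 × 0.5 × 70 = 63 kips.
Edge bolt: l_c = 1.125 − 0.8125/2 = 0.7188 in → 1.2 × 0.7188 × 0.5 × 70 = 30.19 → r_n = 30.19 kips.
Interior bolts: l_c = 2.75 − 0.8125 = 1.938 in → 1.2 × 1.938 × 0.5 × 70 = 81.37 → r_n = 63 kips.
R_n = 1 × 30.19 + 4 × 63 = 282.2 kips.
Design strength φR_n = 0.75 × 282.2 = 212 kips.

212 kips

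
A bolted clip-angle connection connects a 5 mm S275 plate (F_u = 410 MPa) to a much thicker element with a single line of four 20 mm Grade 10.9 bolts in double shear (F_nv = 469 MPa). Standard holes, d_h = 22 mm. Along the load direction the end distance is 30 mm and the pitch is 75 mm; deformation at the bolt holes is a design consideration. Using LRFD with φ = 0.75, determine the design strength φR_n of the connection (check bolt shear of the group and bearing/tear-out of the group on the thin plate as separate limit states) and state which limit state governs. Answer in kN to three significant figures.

256 kN (bearing governs)

Bolt shear: A_b = π·20²/4 = 314.2 mm²; R_n = 469 × 314.2 × 4 × 2 / 1000 = 1179 kN → 0.75 × 1179 = 884 kN.
Bearing (1.2 l_c t F_u ≤ 2.4 d t F_u): upper limit = 2.4·20·5·410 / 1000 = 98.4 kN.
  Edge l_c = 30 − 22/2 = 19 → r_n = 46.74 kN; interior l_c = 75 − 22 = 53 → r_n = 98.4 kN.
  R_n,bearing = 1·46.74 + 3·98.4 = 341.9 kN → 0.75 × 341.9 = 256 kN.
Bearing governs: 256 kN.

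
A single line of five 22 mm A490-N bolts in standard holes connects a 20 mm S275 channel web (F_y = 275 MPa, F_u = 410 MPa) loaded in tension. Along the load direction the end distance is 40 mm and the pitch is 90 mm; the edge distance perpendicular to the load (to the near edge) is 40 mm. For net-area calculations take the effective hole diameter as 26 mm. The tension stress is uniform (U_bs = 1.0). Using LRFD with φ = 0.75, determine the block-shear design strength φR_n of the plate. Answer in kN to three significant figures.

1160 kN

Shear plane L_v = 40 + 4·90 = 400 mm; A_gv = 400 × 20 = 8000 mm².
A_nv = (400 − 4.5·26) × 20 = 5660 mm².
A_nt = (40 − 0.5·26) × 20 = 540 mm².
0.6 F_u A_nv = 1392 kN; 0.6 F_y A_gv = 1320 kN → shear yielding governs the shear term.
R_n = 1320 + 1.0 × 410 × 540 / 1000 = 1541 kN.
Design strength φR_n = 0.75 × 1541 = 1160 kN.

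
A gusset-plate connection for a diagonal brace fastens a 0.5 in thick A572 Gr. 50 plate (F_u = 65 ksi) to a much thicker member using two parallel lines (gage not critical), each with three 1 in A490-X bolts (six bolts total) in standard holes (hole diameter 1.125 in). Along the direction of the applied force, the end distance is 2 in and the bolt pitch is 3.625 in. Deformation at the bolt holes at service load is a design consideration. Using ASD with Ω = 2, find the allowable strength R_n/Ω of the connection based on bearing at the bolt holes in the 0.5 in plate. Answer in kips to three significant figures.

Per bolt r_n = 1.2 l_c t F_u ≤ 2.4 d t F_u; upper limit = 2.4 × 1 × 0.5 × 65 = 78 kips.
Edge bolt: l_c = 2 − 1.125/2 = 1.438 in → 1.2 × 1.438 × 0.5 × 65 = 56.06 → r_n = 56.06 kips.
Interior bolts: l_c = 3.625 − 1.125 = 2.5 in → 1.2 × 2.5 × 0.5 × 65 = 97.5 → r_n = 78 kips.
R_n = 2 × 56.06 + 4 × 78 = 424.1 kips.
Allowable strength R_n/Ω = 424.1 / 2 = 212 kips.

212 kips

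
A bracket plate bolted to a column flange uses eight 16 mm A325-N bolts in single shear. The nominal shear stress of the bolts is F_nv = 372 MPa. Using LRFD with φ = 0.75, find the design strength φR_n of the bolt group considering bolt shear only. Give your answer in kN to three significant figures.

449 kN

A_b = π × 16² / 4 = 201.1 mm².
R_n = F_nv · A_b · n · n_s = 372 × 201.1 × 8 × 1 / 1000 = 598.4 kN.
Design strength φR_n = 0.75 × 598.4 = 449 kN.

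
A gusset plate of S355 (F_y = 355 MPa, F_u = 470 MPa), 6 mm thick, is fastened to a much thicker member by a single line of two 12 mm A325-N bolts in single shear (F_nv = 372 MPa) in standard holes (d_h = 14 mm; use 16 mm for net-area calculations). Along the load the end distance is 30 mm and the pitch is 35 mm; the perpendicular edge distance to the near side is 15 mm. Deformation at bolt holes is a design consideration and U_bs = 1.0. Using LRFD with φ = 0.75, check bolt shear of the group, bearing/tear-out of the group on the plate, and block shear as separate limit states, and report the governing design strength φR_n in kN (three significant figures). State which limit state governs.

Bolt shear: A_b = π·12²/4 = 113.1 mm²; R_n = 372 × 113.1 × 2 × 1 / 1000 = 84.14 kN → 0.75 × 84.14 = 63.1 kN.
Bearing: edge l_c = 23, r_n = 77.83 kN; interior l_c = 21, r_n = 71.06 kN; R_n = 77.83 + 1·71.06 = 148.9 kN → 112 kN.
Block shear: A_gv = 390, A_nv = 246, A_nt = 42 mm²; R_n = min(0.6F_uA_nv, 0.6F_yA_gv) + U_bs·F_u·A_nt = 89.11 kN → 66.8 kN.
Bolt shear governs: 63.1 kN.

63.1 kN (bolt shear governs)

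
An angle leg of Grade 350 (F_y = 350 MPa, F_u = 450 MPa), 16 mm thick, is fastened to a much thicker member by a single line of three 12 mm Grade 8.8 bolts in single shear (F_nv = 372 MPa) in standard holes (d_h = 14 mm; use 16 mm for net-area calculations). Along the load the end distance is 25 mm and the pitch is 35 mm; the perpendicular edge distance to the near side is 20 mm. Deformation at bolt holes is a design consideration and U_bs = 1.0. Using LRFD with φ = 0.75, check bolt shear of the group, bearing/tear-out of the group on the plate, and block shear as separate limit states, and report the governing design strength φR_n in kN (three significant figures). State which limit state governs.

Bolt shear: A_b = π·12²/4 = 113.1 mm²; R_n = 372 × 113.1 × 3 × 1 / 1000 = 126.2 kN → 0.75 × 126.2 = 94.7 kN.
Bearing: edge l_c = 18, r_n = 155.5 kN; interior l_c = 21, r_n = 181.4 kN; R_n = 155.5 + 2·181.4 = 518.4 kN → 389 kN.
Block shear: A_gv = 1520, A_nv = 880, A_nt = 192 mm²; R_n = min(0.6F_uA_nv, 0.6F_yA_gv) + U_bs·F_u·A_nt = 324 kN → 243 kN.
Bolt shear governs: 94.7 kN.

94.7 kN (bolt shear governs)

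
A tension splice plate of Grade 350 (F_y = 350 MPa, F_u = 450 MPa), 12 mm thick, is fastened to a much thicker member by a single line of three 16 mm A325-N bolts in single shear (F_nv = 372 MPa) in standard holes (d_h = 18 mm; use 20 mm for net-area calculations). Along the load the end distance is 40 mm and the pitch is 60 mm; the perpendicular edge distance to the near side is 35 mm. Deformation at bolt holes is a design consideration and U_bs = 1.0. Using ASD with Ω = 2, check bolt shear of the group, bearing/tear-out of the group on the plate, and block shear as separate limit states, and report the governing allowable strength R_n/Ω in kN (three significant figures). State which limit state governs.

Bolt shear: A_b = π·16²/4 = 201.1 mm²; R_n = 372 × 201.1 × 3 × 1 / 1000 = 224.4 kN → 224.4 / 2 = 112 kN.
Bearing: edge l_c = 31, r_n = 200.9 kN; interior l_c = 42, r_n = 207.4 kN; R_n = 200.9 + 2·207.4 = 615.6 kN → 308 kN.
Block shear: A_gv = 1920, A_nv = 1320, A_nt = 300 mm²; R_n = min(0.6F_uA_nv, 0.6F_yA_gv) + U_bs·F_u·A_nt = 491.4 kN → 246 kN.
Bolt shear governs: 112 kN.

112 kN (bolt shear governs)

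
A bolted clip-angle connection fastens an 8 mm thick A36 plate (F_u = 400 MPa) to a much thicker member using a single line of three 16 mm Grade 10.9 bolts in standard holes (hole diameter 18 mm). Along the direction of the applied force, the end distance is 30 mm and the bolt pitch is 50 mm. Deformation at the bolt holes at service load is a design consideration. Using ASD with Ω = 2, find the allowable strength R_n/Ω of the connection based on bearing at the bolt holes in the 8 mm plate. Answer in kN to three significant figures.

Per bolt r_n = 1.2 l_c t F_u ≤ 2.4 d t F_u; upper limit = 2.4 × 16 × 8 × 400 / 1000 = 122.9 kN.
Edge bolt: l_c = 30 − 18/2 = 21 mm → 1.2 × 21 × 8 × 400 / 1000 = 80.64 → r_n = 80.64 kN.
Interior bolts: l_c = 50 − 18 = 32 mm → 1.2 × 32 × 8 × 400 / 1000 = 122.9 → r_n = 122.9 kN.
R_n = 1 × 80.64 + 2 × 122.9 = 326.4 kN.
Allowable strength R_n/Ω = 326.4 / 2 = 163 kN.

163 kN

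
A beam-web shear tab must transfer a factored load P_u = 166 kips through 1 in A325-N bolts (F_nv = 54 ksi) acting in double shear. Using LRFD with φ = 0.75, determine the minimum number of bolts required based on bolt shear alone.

A_b = π·1²/4 = 0.7854 in².
Per-bolt design strength φR_n = 0.75 × 54 × 0.7854 × 2 = 63.62 kips.
n ≥ 166 / 63.62 = 2.609 → use 3 bolts.

3 bolts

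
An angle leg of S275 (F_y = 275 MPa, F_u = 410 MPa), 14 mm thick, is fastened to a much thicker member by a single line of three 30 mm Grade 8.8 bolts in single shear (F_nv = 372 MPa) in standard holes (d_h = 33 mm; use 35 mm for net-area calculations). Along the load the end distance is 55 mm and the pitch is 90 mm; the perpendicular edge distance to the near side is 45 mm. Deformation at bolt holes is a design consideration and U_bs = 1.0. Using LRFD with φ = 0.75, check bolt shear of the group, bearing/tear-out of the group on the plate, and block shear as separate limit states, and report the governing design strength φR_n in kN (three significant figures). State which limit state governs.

499 kN (block shear governs)

Bolt shear: A_b = π·30²/4 = 706.9 mm²; R_n = 372 × 706.9 × 3 × 1 / 1000 = 788.9 kN → 0.75 × 788.9 = 592 kN.
Bearing: edge l_c = 38.5, r_n = 265.2 kN; interior l_c = 57, r_n = 392.6 kN; R_n = 265.2 + 2·392.6 = 1050 kN → 788 kN.
Block shear: A_gv = 3290, A_nv = 2065, A_nt = 385 mm²; R_n = min(0.6F_uA_nv, 0.6F_yA_gv) + U_bs·F_u·A_nt = 665.8 kN → 499 kN.
Block shear governs: 499 kN.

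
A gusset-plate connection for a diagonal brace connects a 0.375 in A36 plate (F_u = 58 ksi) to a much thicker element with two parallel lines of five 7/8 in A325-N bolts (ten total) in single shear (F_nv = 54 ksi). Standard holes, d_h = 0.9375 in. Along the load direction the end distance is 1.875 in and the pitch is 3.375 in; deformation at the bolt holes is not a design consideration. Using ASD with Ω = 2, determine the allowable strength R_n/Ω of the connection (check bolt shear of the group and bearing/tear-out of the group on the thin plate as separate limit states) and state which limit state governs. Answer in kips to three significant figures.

162 kips (bolt shear governs)

Bolt shear: A_b = π·0.875²/4 = 0.6013 in²; R_n = 54 × 0.6013 × 10 × 1 = 324.7 kips → 324.7 / 2 = 162 kips.
Bearing (1.5 l_c t F_u ≤ 3.0 d t F_u): upper limit = 3.0·0.875·0.375·58 = 57.09 kips.
  Edge l_c = 1.875 − 0.9375/2 = 1.406 → r_n = 45.88 kips; interior l_c = 3.375 − 0.9375 = 2.438 → r_n = 57.09 kips.
  R_n,bearing = 2·45.88 + 8·57.09 = 548.5 kips → 548.5 / 2 = 274 kips.
Bolt shear governs: 162 kips.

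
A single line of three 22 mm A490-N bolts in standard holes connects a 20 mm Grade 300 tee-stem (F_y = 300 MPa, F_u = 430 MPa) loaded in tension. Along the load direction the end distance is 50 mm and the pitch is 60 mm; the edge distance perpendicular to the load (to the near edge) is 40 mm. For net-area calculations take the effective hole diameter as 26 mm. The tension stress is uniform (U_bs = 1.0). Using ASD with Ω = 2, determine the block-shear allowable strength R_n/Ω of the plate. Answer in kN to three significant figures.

387 kN

Shear plane L_v = 50 + 2·60 = 170 mm; A_gv = 170 × 20 = 3400 mm².
A_nv = (170 − 2.5·26) × 20 = 2100 mm².
A_nt = (40 − 0.5·26) × 20 = 540 mm².
0.6 F_u A_nv = 541.8 kN; 0.6 F_y A_gv = 612 kN → shear rupture governs the shear term.
R_n = 541.8 + 1.0 × 430 × 540 / 1000 = 774 kN.
Allowable strength R_n/Ω = 774 / 2 = 387 kN.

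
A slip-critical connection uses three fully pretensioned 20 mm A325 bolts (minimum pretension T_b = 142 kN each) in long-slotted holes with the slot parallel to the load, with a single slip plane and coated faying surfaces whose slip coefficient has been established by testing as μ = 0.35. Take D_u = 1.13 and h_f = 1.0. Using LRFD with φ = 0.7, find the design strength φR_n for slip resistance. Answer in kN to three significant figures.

R_n = μ · D_u · h_f · T_b · n_s · n_b = 0.35 × 1.13 × 1.0 × 142 × 1 × 3 = 168.5 kN.
Design strength φR_n = 0.7 × 168.5 = 118 kN.

118 kN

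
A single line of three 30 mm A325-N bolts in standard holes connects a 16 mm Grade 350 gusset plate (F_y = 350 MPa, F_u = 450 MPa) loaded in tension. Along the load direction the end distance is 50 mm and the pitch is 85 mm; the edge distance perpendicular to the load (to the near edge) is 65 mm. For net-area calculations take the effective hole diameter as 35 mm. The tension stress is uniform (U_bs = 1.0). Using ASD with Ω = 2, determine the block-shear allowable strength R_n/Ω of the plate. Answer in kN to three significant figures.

Shear plane L_v = 50 + 2·85 = 220 mm; A_gv = 220 × 16 = 3520 mm².
A_nv = (220 − 2.5·35) × 16 = 2120 mm².
A_nt = (65 − 0.5·35) × 16 = 760 mm².
0.6 F_u A_nv = 572.4 kN; 0.6 F_y A_gv = 739.2 kN → shear rupture governs the shear term.
R_n = 572.4 + 1.0 × 450 × 760 / 1000 = 914.4 kN.
Allowable strength R_n/Ω = 914.4 / 2 = 457 kN.

457 kN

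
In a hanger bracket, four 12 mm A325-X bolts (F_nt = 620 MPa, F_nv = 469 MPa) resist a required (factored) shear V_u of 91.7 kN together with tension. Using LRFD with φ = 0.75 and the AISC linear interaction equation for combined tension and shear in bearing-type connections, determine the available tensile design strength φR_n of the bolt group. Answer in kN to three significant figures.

A_b = π·12²/4 = 113.1 mm²; f_rv = 91.7 × 1000 / (4 × 113.1) = 202.7 MPa.
F'_nt = 1.3 F_nt − (F_nt / φF_nv) f_rv = 1.3·620 − (620/(0.75·469))·202.7 = 448.7 MPa, capped at F_nt → F'_nt = 448.7 MPa.
R_n = F'_nt · A_b · n = 448.7 × 113.1 × 4 / 1000 = 203 kN.
Design strength φR_n = 0.75 × 203 = 152 kN.

152 kN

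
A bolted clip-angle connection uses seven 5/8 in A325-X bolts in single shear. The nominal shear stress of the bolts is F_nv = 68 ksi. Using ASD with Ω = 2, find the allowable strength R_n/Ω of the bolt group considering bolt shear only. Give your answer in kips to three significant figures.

A_b = π × 0.625² / 4 = 0.3068 in².
R_n = F_nv · A_b · n · n_s = 68 × 0.3068 × 7 × 1 = 146 kips.
Allowable strength R_n/Ω = 146 / 2 = 73 kips.

73 kips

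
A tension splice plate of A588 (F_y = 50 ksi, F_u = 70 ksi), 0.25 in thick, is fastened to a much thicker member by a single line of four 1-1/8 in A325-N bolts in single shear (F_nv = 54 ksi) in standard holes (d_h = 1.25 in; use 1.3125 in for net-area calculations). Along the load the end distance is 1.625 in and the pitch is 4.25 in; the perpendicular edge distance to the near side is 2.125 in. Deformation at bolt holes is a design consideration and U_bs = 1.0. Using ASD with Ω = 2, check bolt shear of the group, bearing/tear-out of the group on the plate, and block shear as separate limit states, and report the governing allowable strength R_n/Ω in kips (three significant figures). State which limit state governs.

Bolt shear: A_b = π·1.125²/4 = 0.994 in²; R_n = 54 × 0.994 × 4 × 1 = 214.7 kips → 214.7 / 2 = 107 kips.
Bearing: edge l_c = 1, r_n = 21 kips; interior l_c = 3, r_n = 47.25 kips; R_n = 21 + 3·47.25 = 162.7 kips → 81.4 kips.
Block shear: A_gv = 3.594, A_nv = 2.445, A_nt = 0.3672 in²; R_n = min(0.6F_uA_nv, 0.6F_yA_gv) + U_bs·F_u·A_nt = 128.4 kips → 64.2 kips.
Block shear governs: 64.2 kips.

64.2 kips (block shear governs)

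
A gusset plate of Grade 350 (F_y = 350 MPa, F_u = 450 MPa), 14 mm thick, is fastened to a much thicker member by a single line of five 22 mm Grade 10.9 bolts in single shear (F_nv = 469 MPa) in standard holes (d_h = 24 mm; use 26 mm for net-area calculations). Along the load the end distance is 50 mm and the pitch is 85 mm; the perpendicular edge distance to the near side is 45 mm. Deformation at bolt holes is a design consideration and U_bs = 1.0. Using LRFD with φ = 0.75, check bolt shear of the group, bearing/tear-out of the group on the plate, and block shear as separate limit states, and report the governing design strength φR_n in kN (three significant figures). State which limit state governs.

Bolt shear: A_b = π·22²/4 = 380.1 mm²; R_n = 469 × 380.1 × 5 × 1 / 1000 = 891.4 kN → 0.75 × 891.4 = 669 kN.
Bearing: edge l_c = 38, r_n = 287.3 kN; interior l_c = 61, r_n = 332.6 kN; R_n = 287.3 + 4·332.6 = 1618 kN → 1210 kN.
Block shear: A_gv = 5460, A_nv = 3822, A_nt = 448 mm²; R_n = min(0.6F_uA_nv, 0.6F_yA_gv) + U_bs·F_u·A_nt = 1234 kN → 925 kN.
Bolt shear governs: 669 kN.

669 kN (bolt shear governs)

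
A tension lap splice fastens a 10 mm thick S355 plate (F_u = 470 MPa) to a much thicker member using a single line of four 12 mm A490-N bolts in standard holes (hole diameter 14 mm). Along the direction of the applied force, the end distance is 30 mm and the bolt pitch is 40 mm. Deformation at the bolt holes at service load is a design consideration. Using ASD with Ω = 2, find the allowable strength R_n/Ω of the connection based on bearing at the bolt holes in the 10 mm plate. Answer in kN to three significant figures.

268 kN

Per bolt r_n = 1.2 l_c t F_u ≤ 2.4 d t F_u; upper limit = 2.4 × 12 × 10 × 470 / 1000 = 135.4 kN.
Edge bolt: l_c = 30 − 14/2 = 23 mm → 1.2 × 23 × 10 × 470 / 1000 = 129.7 → r_n = 129.7 kN.
Interior bolts: l_c = 40 − 14 = 26 mm → 1.2 × 26 × 10 × 470 / 1000 = 146.6 → r_n = 135.4 kN.
R_n = 1 × 129.7 + 3 × 135.4 = 535.8 kN.
Allowable strength R_n/Ω = 535.8 / 2 = 268 kN.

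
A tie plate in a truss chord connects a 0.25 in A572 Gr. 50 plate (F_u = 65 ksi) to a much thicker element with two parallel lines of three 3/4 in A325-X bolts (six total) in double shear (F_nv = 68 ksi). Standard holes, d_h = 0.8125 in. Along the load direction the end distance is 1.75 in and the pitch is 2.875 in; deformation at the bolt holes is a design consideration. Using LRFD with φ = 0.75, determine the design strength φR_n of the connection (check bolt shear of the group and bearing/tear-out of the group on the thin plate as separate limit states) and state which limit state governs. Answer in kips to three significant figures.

127 kips (bearing governs)

Bolt shear: A_b = π·0.75²/4 = 0.4418 in²; R_n = 68 × 0.4418 × 6 × 2 = 360.5 kips → 0.75 × 360.5 = 270 kips.
Bearing (1.2 l_c t F_u ≤ 2.4 d t F_u): upper limit = 2.4·0.75·0.25·65 = 29.25 kips.
  Edge l_c = 1.75 − 0.8125/2 = 1.344 → r_n = 26.2 kips; interior l_c = 2.875 − 0.8125 = 2.062 → r_n = 29.25 kips.
  R_n,bearing = 2·26.2 + 4·29.25 = 169.4 kips → 0.75 × 169.4 = 127 kips.
Bearing governs: 127 kips.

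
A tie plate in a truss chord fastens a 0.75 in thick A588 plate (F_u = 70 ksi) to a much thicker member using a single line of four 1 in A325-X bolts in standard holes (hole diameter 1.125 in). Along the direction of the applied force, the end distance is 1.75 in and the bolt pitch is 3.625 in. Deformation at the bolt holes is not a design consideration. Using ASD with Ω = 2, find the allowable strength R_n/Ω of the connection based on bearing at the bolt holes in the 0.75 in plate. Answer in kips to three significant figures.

Per bolt r_n = 1.5 l_c t F_u ≤ 3.0 d t F_u; upper limit = 3.0 × 1 × 0.75 × 70 = 157.5 kips.
Edge bolt: l_c = 1.75 − 1.125/2 = 1.188 in → 1.5 × 1.188 × 0.75 × 70 = 93.52 → r_n = 93.52 kips.
Interior bolts: l_c = 3.625 − 1.125 = 2.5 in → 1.5 × 2.5 × 0.75 × 70 = 196.9 → r_n = 157.5 kips.
R_n = 1 × 93.52 + 3 × 157.5 = 566 kips.
Allowable strength R_n/Ω = 566 / 2 = 283 kips.

283 kips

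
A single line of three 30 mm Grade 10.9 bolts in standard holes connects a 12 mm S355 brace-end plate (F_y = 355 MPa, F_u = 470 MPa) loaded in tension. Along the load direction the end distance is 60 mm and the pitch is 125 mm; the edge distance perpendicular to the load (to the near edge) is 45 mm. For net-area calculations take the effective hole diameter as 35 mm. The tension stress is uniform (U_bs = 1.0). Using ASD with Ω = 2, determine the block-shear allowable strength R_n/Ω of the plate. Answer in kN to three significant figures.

Shear plane L_v = 60 + 2·125 = 310 mm; A_gv = 310 × 12 = 3720 mm².
A_nv = (310 − 2.5·35) × 12 = 2670 mm².
A_nt = (45 − 0.5·35) × 12 = 330 mm².
0.6 F_u A_nv = 752.9 kN; 0.6 F_y A_gv = 792.4 kN → shear rupture governs the shear term.
R_n = 752.9 + 1.0 × 470 × 330 / 1000 = 908 kN.
Allowable strength R_n/Ω = 908 / 2 = 454 kN.

454 kN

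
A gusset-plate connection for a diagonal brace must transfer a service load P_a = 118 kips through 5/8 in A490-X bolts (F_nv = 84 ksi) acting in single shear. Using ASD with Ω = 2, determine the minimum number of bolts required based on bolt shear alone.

A_b = π·0.625²/4 = 0.3068 in².
Per-bolt allowable strength R_n/Ω = 84 × 0.3068 × 1 / 2 = 12.89 kips.
n ≥ 118 / 12.89 = 9.158 → use 10 bolts.

10 bolts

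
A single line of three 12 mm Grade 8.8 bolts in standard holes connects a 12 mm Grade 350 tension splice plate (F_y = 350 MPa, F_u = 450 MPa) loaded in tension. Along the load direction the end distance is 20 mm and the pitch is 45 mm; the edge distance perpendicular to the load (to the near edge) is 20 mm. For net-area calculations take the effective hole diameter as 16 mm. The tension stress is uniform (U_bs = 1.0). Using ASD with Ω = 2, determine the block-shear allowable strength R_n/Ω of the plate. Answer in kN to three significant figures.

Shear plane L_v = 20 + 2·45 = 110 mm; A_gv = 110 × 12 = 1320 mm².
A_nv = (110 − 2.5·16) × 12 = 840 mm².
A_nt = (20 − 0.5·16) × 12 = 144 mm².
0.6 F_u A_nv = 226.8 kN; 0.6 F_y A_gv = 277.2 kN → shear rupture governs the shear term.
R_n = 226.8 + 1.0 × 450 × 144 / 1000 = 291.6 kN.
Allowable strength R_n/Ω = 291.6 / 2 = 146 kN.

146 kN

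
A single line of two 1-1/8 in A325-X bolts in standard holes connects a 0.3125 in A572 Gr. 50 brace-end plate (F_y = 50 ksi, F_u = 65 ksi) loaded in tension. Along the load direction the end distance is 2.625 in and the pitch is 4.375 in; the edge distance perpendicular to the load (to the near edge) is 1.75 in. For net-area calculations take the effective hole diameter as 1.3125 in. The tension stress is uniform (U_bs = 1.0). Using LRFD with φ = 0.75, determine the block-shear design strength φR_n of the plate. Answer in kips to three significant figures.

62.7 kips

Shear plane L_v = 2.625 + 1·4.375 = 7 in; A_gv = 7 × 0.3125 = 2.188 in².
A_nv = (7 − 1.5·1.3125) × 0.3125 = 1.572 in².
A_nt = (1.75 − 0.5·1.3125) × 0.3125 = 0.3418 in².
0.6 F_u A_nv = 61.32 kips; 0.6 F_y A_gv = 65.62 kips → shear rupture governs the shear term.
R_n = 61.32 + 1.0 × 65 × 0.3418 = 83.54 kips.
Design strength φR_n = 0.75 × 83.54 = 62.7 kips.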